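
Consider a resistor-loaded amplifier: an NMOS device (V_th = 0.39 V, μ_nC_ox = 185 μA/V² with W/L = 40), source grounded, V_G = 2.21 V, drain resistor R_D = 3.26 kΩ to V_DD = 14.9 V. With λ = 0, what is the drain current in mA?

V_GS = V_G = 2.21 V, so V_ov = 2.21 − 0.39 = 1.82 V.
k_n = μ_nC_ox · (W/L) = 7.4 mA/V².
Assume saturation: I_D = ½ k_n V_ov² = 0.5 × 7.4 × 1.82² = 12.3 mA, giving V_DS = V_DD − I_D R_D = 14.9 − 12.3 × 3.26 = -25.1 V.
But -25.1 V < V_ov = 1.82 V, so the device is actually in triode.
In triode I_D = k_n[V_ov V_DS − ½ V_DS²] and I_D = (V_DD − V_DS)/R_D. Equating: 12.1 V_DS² − 44.91 V_DS + 14.9 = 0, giving V_DS = 0.368 V (the root below V_ov).
I_D = (14.9 − 0.368) / 3.26 = 4.46 mA.

I_D = 4.46 mA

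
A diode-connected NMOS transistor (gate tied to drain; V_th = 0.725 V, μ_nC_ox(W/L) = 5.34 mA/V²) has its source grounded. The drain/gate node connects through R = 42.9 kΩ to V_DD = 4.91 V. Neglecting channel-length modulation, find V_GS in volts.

V_GS = 0.912 V

With gate tied to drain, V_GS = V_DS ≥ V_GS − V_th, so the device is in saturation.
KCL at the drain: ½ k_n (V_GS − V_th)² = (V_DD − V_GS)/R.
Let x = V_GS − 0.725. Then 115 x² + x − 4.185 = 0, giving x = 0.187 V (positive root), so V_GS = 0.912 V.
I_D = (V_DD − V_GS)/R = (4.91 − 0.912) / 42.9 = 0.0932 mA.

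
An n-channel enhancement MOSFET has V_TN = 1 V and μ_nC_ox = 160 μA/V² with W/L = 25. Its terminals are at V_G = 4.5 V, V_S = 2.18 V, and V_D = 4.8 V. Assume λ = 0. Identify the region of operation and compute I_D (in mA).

V_GS = V_G − V_S = 4.5 − 2.18 = 2.32 V; V_DS = V_D − V_S = 4.8 − 2.18 = 2.62 V.
k_n = μ_nC_ox · (W/L) = 4 mA/V².
V_ov = V_GS − V_TN = 2.32 − 1 = 1.32 V.
Since V_DS = 2.62 V ≥ V_ov = 1.32 V, the device is in saturation.
I_D = ½ k_n V_ov² = 0.5 × 4 × 1.32² = 3.48 mA.

Saturation; I_D = 3.48 mA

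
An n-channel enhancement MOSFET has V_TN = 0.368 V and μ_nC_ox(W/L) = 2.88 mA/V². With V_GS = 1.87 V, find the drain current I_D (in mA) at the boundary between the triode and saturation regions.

At the boundary V_DS = V_ov = V_GS − V_TN = 1.87 − 0.368 = 1.5 V.
I_D = ½ k_n V_ov² = 0.5 × 2.88 × 1.5² = 3.25 mA.

I_D = 3.25 mA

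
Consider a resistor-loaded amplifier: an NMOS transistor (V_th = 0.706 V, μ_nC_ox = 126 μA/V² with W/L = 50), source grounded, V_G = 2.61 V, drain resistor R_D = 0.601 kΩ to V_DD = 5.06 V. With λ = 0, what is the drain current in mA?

V_GS = V_G = 2.61 V, so V_ov = 2.61 − 0.706 = 1.9 V.
k_n = μ_nC_ox · (W/L) = 6.3 mA/V².
Assume saturation: I_D = ½ k_n V_ov² = 0.5 × 6.3 × 1.9² = 11.4 mA, giving V_DS = V_DD − I_D R_D = 5.06 − 11.4 × 0.601 = -1.8 V.
But -1.8 V < V_ov = 1.9 V, so the device is actually in triode.
In triode I_D = k_n[V_ov V_DS − ½ V_DS²] and I_D = (V_DD − V_DS)/R_D. Equating: 1.89 V_DS² − 8.209 V_DS + 5.06 = 0, giving V_DS = 0.744 V (the root below V_ov).
I_D = (5.06 − 0.744) / 0.601 = 7.18 mA.

I_D = 7.18 mA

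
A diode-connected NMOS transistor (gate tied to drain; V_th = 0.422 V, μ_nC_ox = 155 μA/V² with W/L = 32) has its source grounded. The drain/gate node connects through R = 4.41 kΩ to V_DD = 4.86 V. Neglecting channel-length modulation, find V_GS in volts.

V_GS = 1.01 V

With gate tied to drain, V_GS = V_DS ≥ V_GS − V_th, so the device is in saturation.
k_n = μ_nC_ox · (W/L) = 4.96 mA/V².
KCL at the drain: ½ k_n (V_GS − V_th)² = (V_DD − V_GS)/R.
Let x = V_GS − 0.422. Then 10.9 x² + x − 4.438 = 0, giving x = 0.593 V (positive root), so V_GS = 1.01 V.
I_D = (V_DD − V_GS)/R = (4.86 − 1.01) / 4.41 = 0.872 mA.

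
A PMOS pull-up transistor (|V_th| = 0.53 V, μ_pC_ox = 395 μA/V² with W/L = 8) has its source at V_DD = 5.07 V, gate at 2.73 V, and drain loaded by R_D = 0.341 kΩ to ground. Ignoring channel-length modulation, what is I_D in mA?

I_D = 5.18 mA

V_SG = V_DD − V_G = 5.07 − 2.73 = 2.34 V, so V_ov = 2.34 − 0.53 = 1.81 V.
k_p = μ_pC_ox · (W/L) = 3.16 mA/V².
Assume saturation: I_D = ½ k_p V_ov² = 0.5 × 3.16 × 1.81² = 5.18 mA, giving V_SD = V_DD − I_D R_D = 5.07 − 5.18 × 0.341 = 3.3 V.
V_SD = 3.3 V ≥ V_ov = 1.81 V, confirming saturation.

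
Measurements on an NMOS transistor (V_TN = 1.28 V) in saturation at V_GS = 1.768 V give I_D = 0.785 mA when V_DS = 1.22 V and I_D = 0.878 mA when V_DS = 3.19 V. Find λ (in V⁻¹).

λ = 0.0649 V⁻¹

With V_GS fixed, I_D ∝ (1 + λ V_DS) in saturation, so I_D2/I_D1 = (1 + λ V_DS2)/(1 + λ V_DS1).
0.878/0.785 = 1.118 = (1 + 3.19 λ)/(1 + 1.22 λ).
Solving: λ (I_D1 V_DS2 − I_D2 V_DS1) = I_D2 − I_D1, so λ = (0.878 − 0.785) / (0.785 × 3.19 − 0.878 × 1.22) = 0.093 / 1.43 = 0.0649 V⁻¹.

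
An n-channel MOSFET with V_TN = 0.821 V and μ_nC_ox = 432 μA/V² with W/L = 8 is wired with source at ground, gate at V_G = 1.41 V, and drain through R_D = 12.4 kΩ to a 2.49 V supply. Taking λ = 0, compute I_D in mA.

V_GS = V_G = 1.41 V, so V_ov = 1.41 − 0.821 = 0.589 V.
k_n = μ_nC_ox · (W/L) = 3.456 mA/V².
Assume saturation: I_D = ½ k_n V_ov² = 0.5 × 3.456 × 0.589² = 0.599 mA, giving V_DS = V_DD − I_D R_D = 2.49 − 0.599 × 12.4 = -4.94 V.
But -4.94 V < V_ov = 0.589 V, so the device is actually in triode.
In triode I_D = k_n[V_ov V_DS − ½ V_DS²] and I_D = (V_DD − V_DS)/R_D. Equating: 21.4 V_DS² − 26.24 V_DS + 2.49 = 0, giving V_DS = 0.104 V (the root below V_ov).
I_D = (2.49 − 0.104) / 12.4 = 0.192 mA.

I_D = 0.192 mA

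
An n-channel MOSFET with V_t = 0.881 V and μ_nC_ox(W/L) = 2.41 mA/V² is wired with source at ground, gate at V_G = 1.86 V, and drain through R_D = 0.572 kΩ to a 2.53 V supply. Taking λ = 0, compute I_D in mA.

V_GS = V_G = 1.86 V, so V_ov = 1.86 − 0.881 = 0.979 V.
Assume saturation: I_D = ½ k_n V_ov² = 0.5 × 2.41 × 0.979² = 1.15 mA, giving V_DS = V_DD − I_D R_D = 2.53 − 1.15 × 0.572 = 1.87 V.
V_DS = 1.87 V ≥ V_ov = 0.979 V, confirming saturation.

I_D = 1.15 mA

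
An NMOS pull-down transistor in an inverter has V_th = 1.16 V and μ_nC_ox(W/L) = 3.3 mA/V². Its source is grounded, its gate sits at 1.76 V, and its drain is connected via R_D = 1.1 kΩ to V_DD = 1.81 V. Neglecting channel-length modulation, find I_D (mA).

I_D = 0.594 mA

V_GS = V_G = 1.76 V, so V_ov = 1.76 − 1.16 = 0.6 V.
Assume saturation: I_D = ½ k_n V_ov² = 0.5 × 3.3 × 0.6² = 0.594 mA, giving V_DS = V_DD − I_D R_D = 1.81 − 0.594 × 1.1 = 1.16 V.
V_DS = 1.16 V ≥ V_ov = 0.6 V, confirming saturation.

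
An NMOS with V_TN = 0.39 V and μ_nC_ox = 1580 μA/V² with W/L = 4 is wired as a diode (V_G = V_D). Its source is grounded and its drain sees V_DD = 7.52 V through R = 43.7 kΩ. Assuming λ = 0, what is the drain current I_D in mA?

With gate tied to drain, V_GS = V_DS ≥ V_GS − V_TN, so the device is in saturation.
k_n = μ_nC_ox · (W/L) = 6.32 mA/V².
KCL at the drain: ½ k_n (V_GS − V_TN)² = (V_DD − V_GS)/R.
Let x = V_GS − 0.39. Then 138 x² + x − 7.13 = 0, giving x = 0.224 V (positive root), so V_GS = 0.614 V.
I_D = (V_DD − V_GS)/R = (7.52 − 0.614) / 43.7 = 0.158 mA.

I_D = 0.158 mA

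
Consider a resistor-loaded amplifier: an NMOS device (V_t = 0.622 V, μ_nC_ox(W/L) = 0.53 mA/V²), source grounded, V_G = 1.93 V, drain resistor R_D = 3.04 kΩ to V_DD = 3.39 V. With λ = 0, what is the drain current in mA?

V_GS = V_G = 1.93 V, so V_ov = 1.93 − 0.622 = 1.31 V.
Assume saturation: I_D = ½ k_n V_ov² = 0.5 × 0.53 × 1.31² = 0.453 mA, giving V_DS = V_DD − I_D R_D = 3.39 − 0.453 × 3.04 = 2.01 V.
V_DS = 2.01 V ≥ V_ov = 1.31 V, confirming saturation.

I_D = 0.453 mA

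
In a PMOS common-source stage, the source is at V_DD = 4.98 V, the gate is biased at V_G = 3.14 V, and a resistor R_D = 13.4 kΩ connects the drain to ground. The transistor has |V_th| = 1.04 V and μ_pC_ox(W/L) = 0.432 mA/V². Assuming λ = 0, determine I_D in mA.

V_SG = V_DD − V_G = 4.98 − 3.14 = 1.84 V, so V_ov = 1.84 − 1.04 = 0.8 V.
Assume saturation: I_D = ½ k_p V_ov² = 0.5 × 0.432 × 0.8² = 0.138 mA, giving V_SD = V_DD − I_D R_D = 4.98 − 0.138 × 13.4 = 3.13 V.
V_SD = 3.13 V ≥ V_ov = 0.8 V, confirming saturation.

I_D = 0.138 mA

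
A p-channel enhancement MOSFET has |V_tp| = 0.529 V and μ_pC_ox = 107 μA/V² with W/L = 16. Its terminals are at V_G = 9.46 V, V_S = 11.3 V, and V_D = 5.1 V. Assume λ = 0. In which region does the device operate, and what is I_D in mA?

Saturation; I_D = 1.47 mA

V_SG = V_S − V_G = 11.3 − 9.46 = 1.84 V; V_SD = V_S − V_D = 11.3 − 5.1 = 6.2 V.
k_p = μ_pC_ox · (W/L) = 1.712 mA/V².
V_ov = V_SG − |V_tp| = 1.84 − 0.529 = 1.31 V.
Since V_SD = 6.2 V ≥ V_ov = 1.31 V, the device is in saturation.
I_D = ½ k_p V_ov² = 0.5 × 1.712 × 1.31² = 1.47 mA.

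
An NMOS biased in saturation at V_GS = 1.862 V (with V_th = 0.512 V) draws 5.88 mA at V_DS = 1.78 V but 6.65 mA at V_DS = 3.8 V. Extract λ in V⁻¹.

With V_GS fixed, I_D ∝ (1 + λ V_DS) in saturation, so I_D2/I_D1 = (1 + λ V_DS2)/(1 + λ V_DS1).
6.65/5.88 = 1.131 = (1 + 3.8 λ)/(1 + 1.78 λ).
Solving: λ (I_D1 V_DS2 − I_D2 V_DS1) = I_D2 − I_D1, so λ = (6.65 − 5.88) / (5.88 × 3.8 − 6.65 × 1.78) = 0.77 / 10.5 = 0.0733 V⁻¹.

λ = 0.0733 V⁻¹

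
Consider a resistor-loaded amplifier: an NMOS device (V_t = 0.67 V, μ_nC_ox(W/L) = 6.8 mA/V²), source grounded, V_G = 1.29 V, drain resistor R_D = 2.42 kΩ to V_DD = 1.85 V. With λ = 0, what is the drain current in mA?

V_GS = V_G = 1.29 V, so V_ov = 1.29 − 0.67 = 0.62 V.
Assume saturation: I_D = ½ k_n V_ov² = 0.5 × 6.8 × 0.62² = 1.31 mA, giving V_DS = V_DD − I_D R_D = 1.85 − 1.31 × 2.42 = -1.31 V.
But -1.31 V < V_ov = 0.62 V, so the device is actually in triode.
In triode I_D = k_n[V_ov V_DS − ½ V_DS²] and I_D = (V_DD − V_DS)/R_D. Equating: 8.23 V_DS² − 11.2 V_DS + 1.85 = 0, giving V_DS = 0.192 V (the root below V_ov).
I_D = (1.85 − 0.192) / 2.42 = 0.685 mA.

I_D = 0.685 mA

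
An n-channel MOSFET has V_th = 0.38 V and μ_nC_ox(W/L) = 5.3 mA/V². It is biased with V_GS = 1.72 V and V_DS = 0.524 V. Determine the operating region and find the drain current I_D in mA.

Triode; I_D = 2.99 mA

V_ov = V_GS − V_th = 1.72 − 0.38 = 1.34 V.
Since V_DS = 0.524 V < V_ov = 1.34 V, the device is in the triode region.
I_D = k_n [V_ov · V_DS − ½ V_DS²] = 5.3 × [1.34 × 0.524 − 0.5 × 0.524²] = 2.99 mA.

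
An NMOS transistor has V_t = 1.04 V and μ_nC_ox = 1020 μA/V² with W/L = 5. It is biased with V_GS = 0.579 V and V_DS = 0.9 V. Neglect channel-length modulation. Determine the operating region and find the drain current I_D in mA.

Cutoff; I_D = 0 mA

V_GS = 0.579 V < V_t = 1.04 V, so the transistor is in cutoff.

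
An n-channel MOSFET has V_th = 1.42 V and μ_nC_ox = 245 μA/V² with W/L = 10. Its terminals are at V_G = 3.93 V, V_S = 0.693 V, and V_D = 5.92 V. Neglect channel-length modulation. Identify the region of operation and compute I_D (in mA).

V_GS = V_G − V_S = 3.93 − 0.693 = 3.24 V; V_DS = V_D − V_S = 5.92 − 0.693 = 5.23 V.
k_n = μ_nC_ox · (W/L) = 2.45 mA/V².
V_ov = V_GS − V_th = 3.24 − 1.42 = 1.82 V.
Since V_DS = 5.23 V ≥ V_ov = 1.82 V, the device is in saturation.
I_D = ½ k_n V_ov² = 0.5 × 2.45 × 1.82² = 4.04 mA.

Saturation; I_D = 4.04 mA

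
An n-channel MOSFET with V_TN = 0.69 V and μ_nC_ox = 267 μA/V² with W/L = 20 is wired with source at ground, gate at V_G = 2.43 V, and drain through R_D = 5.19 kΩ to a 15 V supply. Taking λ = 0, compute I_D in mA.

I_D = 2.83 mA

V_GS = V_G = 2.43 V, so V_ov = 2.43 − 0.69 = 1.74 V.
k_n = μ_nC_ox · (W/L) = 5.34 mA/V².
Assume saturation: I_D = ½ k_n V_ov² = 0.5 × 5.34 × 1.74² = 8.08 mA, giving V_DS = V_DD − I_D R_D = 15 − 8.08 × 5.19 = -27 V.
But -27 V < V_ov = 1.74 V, so the device is actually in triode.
In triode I_D = k_n[V_ov V_DS − ½ V_DS²] and I_D = (V_DD − V_DS)/R_D. Equating: 13.9 V_DS² − 49.22 V_DS + 15 = 0, giving V_DS = 0.337 V (the root below V_ov).
I_D = (15 − 0.337) / 5.19 = 2.83 mA.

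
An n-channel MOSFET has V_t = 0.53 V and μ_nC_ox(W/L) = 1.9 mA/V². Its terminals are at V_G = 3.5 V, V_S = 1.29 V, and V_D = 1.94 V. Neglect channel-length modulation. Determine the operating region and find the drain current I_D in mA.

V_GS = V_G − V_S = 3.5 − 1.29 = 2.21 V; V_DS = V_D − V_S = 1.94 − 1.29 = 0.65 V.
V_ov = V_GS − V_t = 2.21 − 0.53 = 1.68 V.
Since V_DS = 0.65 V < V_ov = 1.68 V, the device is in the triode region.
I_D = k_n [V_ov · V_DS − ½ V_DS²] = 1.9 × [1.68 × 0.65 − 0.5 × 0.65²] = 1.67 mA.

Triode; I_D = 1.67 mA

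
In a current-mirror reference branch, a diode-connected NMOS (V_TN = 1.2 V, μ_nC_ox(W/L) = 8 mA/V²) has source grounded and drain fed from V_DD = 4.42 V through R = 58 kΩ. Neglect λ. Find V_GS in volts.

With gate tied to drain, V_GS = V_DS ≥ V_GS − V_TN, so the device is in saturation.
KCL at the drain: ½ k_n (V_GS − V_TN)² = (V_DD − V_GS)/R.
Let x = V_GS − 1.2. Then 232 x² + x − 3.22 = 0, giving x = 0.116 V (positive root), so V_GS = 1.32 V.
I_D = (V_DD − V_GS)/R = (4.42 − 1.32) / 58 = 0.0535 mA.

V_GS = 1.32 V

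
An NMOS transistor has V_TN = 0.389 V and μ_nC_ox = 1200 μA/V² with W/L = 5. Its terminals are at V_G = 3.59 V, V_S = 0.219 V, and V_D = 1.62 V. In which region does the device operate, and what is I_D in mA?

Triode; I_D = 19.2 mA

V_GS = V_G − V_S = 3.59 − 0.219 = 3.37 V; V_DS = V_D − V_S = 1.62 − 0.219 = 1.4 V.
k_n = μ_nC_ox · (W/L) = 6 mA/V².
V_ov = V_GS − V_TN = 3.37 − 0.389 = 2.98 V.
Since V_DS = 1.4 V < V_ov = 2.98 V, the device is in the triode region.
I_D = k_n [V_ov · V_DS − ½ V_DS²] = 6 × [2.98 × 1.4 − 0.5 × 1.4²] = 19.2 mA.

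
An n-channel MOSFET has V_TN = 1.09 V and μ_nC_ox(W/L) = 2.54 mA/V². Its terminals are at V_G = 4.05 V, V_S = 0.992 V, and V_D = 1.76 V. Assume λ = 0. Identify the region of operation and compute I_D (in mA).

Triode; I_D = 3.09 mA

V_GS = V_G − V_S = 4.05 − 0.992 = 3.06 V; V_DS = V_D − V_S = 1.76 − 0.992 = 0.768 V.
V_ov = V_GS − V_TN = 3.06 − 1.09 = 1.97 V.
Since V_DS = 0.768 V < V_ov = 1.97 V, the device is in the triode region.
I_D = k_n [V_ov · V_DS − ½ V_DS²] = 2.54 × [1.97 × 0.768 − 0.5 × 0.768²] = 3.09 mA.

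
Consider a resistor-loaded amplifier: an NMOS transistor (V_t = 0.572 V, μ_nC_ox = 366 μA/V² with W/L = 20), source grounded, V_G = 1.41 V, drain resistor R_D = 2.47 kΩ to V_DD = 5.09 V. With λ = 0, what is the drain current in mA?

I_D = 1.90 mA

V_GS = V_G = 1.41 V, so V_ov = 1.41 − 0.572 = 0.838 V.
k_n = μ_nC_ox · (W/L) = 7.32 mA/V².
Assume saturation: I_D = ½ k_n V_ov² = 0.5 × 7.32 × 0.838² = 2.57 mA, giving V_DS = V_DD − I_D R_D = 5.09 − 2.57 × 2.47 = -1.26 V.
But -1.26 V < V_ov = 0.838 V, so the device is actually in triode.
In triode I_D = k_n[V_ov V_DS − ½ V_DS²] and I_D = (V_DD − V_DS)/R_D. Equating: 9.04 V_DS² − 16.15 V_DS + 5.09 = 0, giving V_DS = 0.409 V (the root below V_ov).
I_D = (5.09 − 0.409) / 2.47 = 1.9 mA.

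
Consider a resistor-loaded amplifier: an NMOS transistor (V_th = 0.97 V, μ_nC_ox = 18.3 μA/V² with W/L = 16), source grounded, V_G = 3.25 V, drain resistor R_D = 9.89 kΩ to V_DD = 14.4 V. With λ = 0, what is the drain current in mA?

I_D = 0.761 mA

V_GS = V_G = 3.25 V, so V_ov = 3.25 − 0.97 = 2.28 V.
k_n = μ_nC_ox · (W/L) = 0.2928 mA/V².
Assume saturation: I_D = ½ k_n V_ov² = 0.5 × 0.2928 × 2.28² = 0.761 mA, giving V_DS = V_DD − I_D R_D = 14.4 − 0.761 × 9.89 = 6.87 V.
V_DS = 6.87 V ≥ V_ov = 2.28 V, confirming saturation.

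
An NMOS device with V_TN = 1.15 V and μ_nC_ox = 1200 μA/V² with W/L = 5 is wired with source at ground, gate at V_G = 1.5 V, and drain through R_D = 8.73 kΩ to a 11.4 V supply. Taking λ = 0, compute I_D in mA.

V_GS = V_G = 1.5 V, so V_ov = 1.5 − 1.15 = 0.35 V.
k_n = μ_nC_ox · (W/L) = 6 mA/V².
Assume saturation: I_D = ½ k_n V_ov² = 0.5 × 6 × 0.35² = 0.368 mA, giving V_DS = V_DD − I_D R_D = 11.4 − 0.368 × 8.73 = 8.19 V.
V_DS = 8.19 V ≥ V_ov = 0.35 V, confirming saturation.

I_D = 0.368 mA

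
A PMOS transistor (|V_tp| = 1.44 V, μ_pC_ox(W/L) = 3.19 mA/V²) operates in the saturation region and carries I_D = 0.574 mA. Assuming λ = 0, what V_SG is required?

In saturation I_D = ½ k_p (V_SG − |V_tp|)², so V_SG − |V_tp| = √(2 I_D / k_p) = √(2 × 0.574 / 3.19) = 0.6 V.
V_SG = 1.44 + 0.6 = 2.04 V.

V_SG = 2.04 V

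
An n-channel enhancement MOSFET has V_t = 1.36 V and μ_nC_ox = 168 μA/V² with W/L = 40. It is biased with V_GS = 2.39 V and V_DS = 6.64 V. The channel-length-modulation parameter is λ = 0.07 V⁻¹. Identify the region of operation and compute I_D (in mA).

k_n = μ_nC_ox · (W/L) = 6.72 mA/V².
V_ov = V_GS − V_t = 2.39 − 1.36 = 1.03 V.
Since V_DS = 6.64 V ≥ V_ov = 1.03 V, the device is in saturation.
I_D = ½ k_n V_ov² (1 + λ V_DS) = 0.5 × 6.72 × 1.03² × (1 + 0.07 × 6.64) = 5.22 mA.

Saturation; I_D = 5.22 mA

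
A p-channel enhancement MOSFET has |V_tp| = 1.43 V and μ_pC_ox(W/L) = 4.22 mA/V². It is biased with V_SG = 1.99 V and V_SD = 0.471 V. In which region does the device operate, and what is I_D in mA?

V_ov = V_SG − |V_tp| = 1.99 − 1.43 = 0.56 V.
Since V_SD = 0.471 V < V_ov = 0.56 V, the device is in the triode region.
I_D = k_p [V_ov · V_SD − ½ V_SD²] = 4.22 × [0.56 × 0.471 − 0.5 × 0.471²] = 0.645 mA.

Triode; I_D = 0.645 mA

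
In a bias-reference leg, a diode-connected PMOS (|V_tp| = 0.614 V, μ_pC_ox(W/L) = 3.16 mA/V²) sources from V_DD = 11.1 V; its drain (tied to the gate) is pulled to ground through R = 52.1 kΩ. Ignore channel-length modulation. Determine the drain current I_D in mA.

I_D = 0.195 mA

With gate tied to drain, V_SG = V_SD ≥ V_SG − |V_tp|, so the device is in saturation.
KCL at the drain: ½ k_p (V_SG − |V_tp|)² = (V_DD − V_SG)/R.
Let x = V_SG − 0.614. Then 82.3 x² + x − 10.49 = 0, giving x = 0.351 V (positive root), so V_SG = 0.965 V.
I_D = (V_DD − V_SG)/R = (11.1 − 0.965) / 52.1 = 0.195 mA.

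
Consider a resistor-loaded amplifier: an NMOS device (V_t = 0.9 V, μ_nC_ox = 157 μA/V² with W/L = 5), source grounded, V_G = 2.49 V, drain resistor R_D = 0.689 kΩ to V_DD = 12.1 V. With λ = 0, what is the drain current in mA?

V_GS = V_G = 2.49 V, so V_ov = 2.49 − 0.9 = 1.59 V.
k_n = μ_nC_ox · (W/L) = 0.785 mA/V².
Assume saturation: I_D = ½ k_n V_ov² = 0.5 × 0.785 × 1.59² = 0.992 mA, giving V_DS = V_DD − I_D R_D = 12.1 − 0.992 × 0.689 = 11.4 V.
V_DS = 11.4 V ≥ V_ov = 1.59 V, confirming saturation.

I_D = 0.992 mA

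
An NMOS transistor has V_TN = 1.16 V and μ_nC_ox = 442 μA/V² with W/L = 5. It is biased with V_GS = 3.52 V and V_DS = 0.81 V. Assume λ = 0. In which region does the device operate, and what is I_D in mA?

k_n = μ_nC_ox · (W/L) = 2.21 mA/V².
V_ov = V_GS − V_TN = 3.52 − 1.16 = 2.36 V.
Since V_DS = 0.81 V < V_ov = 2.36 V, the device is in the triode region.
I_D = k_n [V_ov · V_DS − ½ V_DS²] = 2.21 × [2.36 × 0.81 − 0.5 × 0.81²] = 3.5 mA.

Triode; I_D = 3.50 mA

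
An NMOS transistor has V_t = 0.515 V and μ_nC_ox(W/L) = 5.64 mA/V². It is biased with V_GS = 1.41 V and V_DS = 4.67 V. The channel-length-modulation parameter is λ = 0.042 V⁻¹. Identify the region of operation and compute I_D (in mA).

Saturation; I_D = 2.70 mA

V_ov = V_GS − V_t = 1.41 − 0.515 = 0.895 V.
Since V_DS = 4.67 V ≥ V_ov = 0.895 V, the device is in saturation.
I_D = ½ k_n V_ov² (1 + λ V_DS) = 0.5 × 5.64 × 0.895² × (1 + 0.042 × 4.67) = 2.7 mA.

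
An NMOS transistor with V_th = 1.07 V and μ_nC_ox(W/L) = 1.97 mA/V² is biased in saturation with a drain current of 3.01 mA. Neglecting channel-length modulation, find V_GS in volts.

In saturation I_D = ½ k_n (V_GS − V_th)², so V_GS − V_th = √(2 I_D / k_n) = √(2 × 3.01 / 1.97) = 1.75 V.
V_GS = 1.07 + 1.75 = 2.82 V.

V_GS = 2.82 V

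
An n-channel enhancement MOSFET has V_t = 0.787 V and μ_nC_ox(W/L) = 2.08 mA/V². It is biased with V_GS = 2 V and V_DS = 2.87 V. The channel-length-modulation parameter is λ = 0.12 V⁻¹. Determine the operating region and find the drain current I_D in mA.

V_ov = V_GS − V_t = 2 − 0.787 = 1.21 V.
Since V_DS = 2.87 V ≥ V_ov = 1.21 V, the device is in saturation.
I_D = ½ k_n V_ov² (1 + λ V_DS) = 0.5 × 2.08 × 1.21² × (1 + 0.12 × 2.87) = 2.06 mA.

Saturation; I_D = 2.06 mA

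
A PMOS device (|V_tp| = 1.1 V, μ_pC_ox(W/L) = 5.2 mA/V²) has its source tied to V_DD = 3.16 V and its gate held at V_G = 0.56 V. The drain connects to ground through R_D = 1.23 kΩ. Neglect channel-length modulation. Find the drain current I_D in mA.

I_D = 2.30 mA

V_SG = V_DD − V_G = 3.16 − 0.56 = 2.6 V, so V_ov = 2.6 − 1.1 = 1.5 V.
Assume saturation: I_D = ½ k_p V_ov² = 0.5 × 5.2 × 1.5² = 5.85 mA, giving V_SD = V_DD − I_D R_D = 3.16 − 5.85 × 1.23 = -4.04 V.
But -4.04 V < V_ov = 1.5 V, so the device is actually in triode.
In triode I_D = k_p[V_ov V_SD − ½ V_SD²] and I_D = (V_DD − V_SD)/R_D. Equating: 3.2 V_SD² − 10.59 V_SD + 3.16 = 0, giving V_SD = 0.331 V (the root below V_ov).
I_D = (3.16 − 0.331) / 1.23 = 2.3 mA.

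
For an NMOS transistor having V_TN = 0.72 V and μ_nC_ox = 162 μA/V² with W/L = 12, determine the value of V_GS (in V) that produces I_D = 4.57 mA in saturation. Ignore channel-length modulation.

V_GS = 2.89 V

k_n = μ_nC_ox · (W/L) = 1.944 mA/V².
In saturation I_D = ½ k_n (V_GS − V_TN)², so V_GS − V_TN = √(2 I_D / k_n) = √(2 × 4.57 / 1.944) = 2.17 V.
V_GS = 0.72 + 2.17 = 2.89 V.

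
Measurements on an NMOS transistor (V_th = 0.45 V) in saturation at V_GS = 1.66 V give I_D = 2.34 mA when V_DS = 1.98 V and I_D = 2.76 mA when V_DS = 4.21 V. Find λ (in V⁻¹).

λ = 0.0957 V⁻¹

With V_GS fixed, I_D ∝ (1 + λ V_DS) in saturation, so I_D2/I_D1 = (1 + λ V_DS2)/(1 + λ V_DS1).
2.76/2.34 = 1.179 = (1 + 4.21 λ)/(1 + 1.98 λ).
Solving: λ (I_D1 V_DS2 − I_D2 V_DS1) = I_D2 − I_D1, so λ = (2.76 − 2.34) / (2.34 × 4.21 − 2.76 × 1.98) = 0.42 / 4.39 = 0.0957 V⁻¹.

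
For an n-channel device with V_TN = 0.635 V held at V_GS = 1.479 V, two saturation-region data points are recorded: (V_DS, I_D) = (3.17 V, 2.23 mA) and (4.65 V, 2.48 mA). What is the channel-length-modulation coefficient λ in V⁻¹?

With V_GS fixed, I_D ∝ (1 + λ V_DS) in saturation, so I_D2/I_D1 = (1 + λ V_DS2)/(1 + λ V_DS1).
2.48/2.23 = 1.112 = (1 + 4.65 λ)/(1 + 3.17 λ).
Solving: λ (I_D1 V_DS2 − I_D2 V_DS1) = I_D2 − I_D1, so λ = (2.48 − 2.23) / (2.23 × 4.65 − 2.48 × 3.17) = 0.25 / 2.51 = 0.0997 V⁻¹.

λ = 0.0997 V⁻¹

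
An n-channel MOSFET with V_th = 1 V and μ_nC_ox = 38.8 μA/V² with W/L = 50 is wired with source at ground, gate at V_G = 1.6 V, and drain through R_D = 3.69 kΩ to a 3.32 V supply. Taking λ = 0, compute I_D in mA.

I_D = 0.349 mA

V_GS = V_G = 1.6 V, so V_ov = 1.6 − 1 = 0.6 V.
k_n = μ_nC_ox · (W/L) = 1.94 mA/V².
Assume saturation: I_D = ½ k_n V_ov² = 0.5 × 1.94 × 0.6² = 0.349 mA, giving V_DS = V_DD − I_D R_D = 3.32 − 0.349 × 3.69 = 2.03 V.
V_DS = 2.03 V ≥ V_ov = 0.6 V, confirming saturation.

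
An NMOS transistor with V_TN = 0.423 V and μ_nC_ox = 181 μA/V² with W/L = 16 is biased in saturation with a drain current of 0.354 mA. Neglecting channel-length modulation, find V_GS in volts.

V_GS = 0.917 V

k_n = μ_nC_ox · (W/L) = 2.896 mA/V².
In saturation I_D = ½ k_n (V_GS − V_TN)², so V_GS − V_TN = √(2 I_D / k_n) = √(2 × 0.354 / 2.896) = 0.494 V.
V_GS = 0.423 + 0.494 = 0.917 V.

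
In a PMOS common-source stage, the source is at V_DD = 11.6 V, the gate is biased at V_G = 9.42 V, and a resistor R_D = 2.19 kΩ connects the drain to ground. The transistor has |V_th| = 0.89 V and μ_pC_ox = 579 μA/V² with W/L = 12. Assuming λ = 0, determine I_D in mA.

I_D = 4.93 mA

V_SG = V_DD − V_G = 11.6 − 9.42 = 2.18 V, so V_ov = 2.18 − 0.89 = 1.29 V.
k_p = μ_pC_ox · (W/L) = 6.948 mA/V².
Assume saturation: I_D = ½ k_p V_ov² = 0.5 × 6.948 × 1.29² = 5.78 mA, giving V_SD = V_DD − I_D R_D = 11.6 − 5.78 × 2.19 = -1.06 V.
But -1.06 V < V_ov = 1.29 V, so the device is actually in triode.
In triode I_D = k_p[V_ov V_SD − ½ V_SD²] and I_D = (V_DD − V_SD)/R_D. Equating: 7.61 V_SD² − 20.63 V_SD + 11.6 = 0, giving V_SD = 0.796 V (the root below V_ov).
I_D = (11.6 − 0.796) / 2.19 = 4.93 mA.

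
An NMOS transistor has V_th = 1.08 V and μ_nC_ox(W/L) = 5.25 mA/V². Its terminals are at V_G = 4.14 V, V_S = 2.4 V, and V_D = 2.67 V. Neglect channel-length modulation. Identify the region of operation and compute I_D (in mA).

V_GS = V_G − V_S = 4.14 − 2.4 = 1.74 V; V_DS = V_D − V_S = 2.67 − 2.4 = 0.27 V.
V_ov = V_GS − V_th = 1.74 − 1.08 = 0.66 V.
Since V_DS = 0.27 V < V_ov = 0.66 V, the device is in the triode region.
I_D = k_n [V_ov · V_DS − ½ V_DS²] = 5.25 × [0.66 × 0.27 − 0.5 × 0.27²] = 0.744 mA.

Triode; I_D = 0.744 mA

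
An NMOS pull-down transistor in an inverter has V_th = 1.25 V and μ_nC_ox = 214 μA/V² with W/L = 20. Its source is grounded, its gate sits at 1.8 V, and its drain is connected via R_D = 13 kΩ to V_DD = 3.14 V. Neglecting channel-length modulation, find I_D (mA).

V_GS = V_G = 1.8 V, so V_ov = 1.8 − 1.25 = 0.55 V.
k_n = μ_nC_ox · (W/L) = 4.28 mA/V².
Assume saturation: I_D = ½ k_n V_ov² = 0.5 × 4.28 × 0.55² = 0.647 mA, giving V_DS = V_DD − I_D R_D = 3.14 − 0.647 × 13 = -5.28 V.
But -5.28 V < V_ov = 0.55 V, so the device is actually in triode.
In triode I_D = k_n[V_ov V_DS − ½ V_DS²] and I_D = (V_DD − V_DS)/R_D. Equating: 27.8 V_DS² − 31.6 V_DS + 3.14 = 0, giving V_DS = 0.11 V (the root below V_ov).
I_D = (3.14 − 0.11) / 13 = 0.233 mA.

I_D = 0.233 mA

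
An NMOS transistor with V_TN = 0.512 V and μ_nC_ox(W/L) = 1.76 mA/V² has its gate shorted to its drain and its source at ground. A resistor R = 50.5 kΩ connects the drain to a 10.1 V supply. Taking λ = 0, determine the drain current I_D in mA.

With gate tied to drain, V_GS = V_DS ≥ V_GS − V_TN, so the device is in saturation.
KCL at the drain: ½ k_n (V_GS − V_TN)² = (V_DD − V_GS)/R.
Let x = V_GS − 0.512. Then 44.4 x² + x − 9.588 = 0, giving x = 0.453 V (positive root), so V_GS = 0.965 V.
I_D = (V_DD − V_GS)/R = (10.1 − 0.965) / 50.5 = 0.181 mA.

I_D = 0.181 mA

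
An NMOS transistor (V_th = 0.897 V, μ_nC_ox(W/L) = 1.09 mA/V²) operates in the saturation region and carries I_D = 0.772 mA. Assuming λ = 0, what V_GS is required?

In saturation I_D = ½ k_n (V_GS − V_th)², so V_GS − V_th = √(2 I_D / k_n) = √(2 × 0.772 / 1.09) = 1.19 V.
V_GS = 0.897 + 1.19 = 2.09 V.

V_GS = 2.09 V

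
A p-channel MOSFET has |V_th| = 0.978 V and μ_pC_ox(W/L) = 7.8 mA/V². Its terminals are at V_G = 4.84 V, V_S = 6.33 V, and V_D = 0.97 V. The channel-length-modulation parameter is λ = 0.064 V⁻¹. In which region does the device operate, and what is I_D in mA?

V_SG = V_S − V_G = 6.33 − 4.84 = 1.49 V; V_SD = V_S − V_D = 6.33 − 0.97 = 5.36 V.
V_ov = V_SG − |V_th| = 1.49 − 0.978 = 0.512 V.
Since V_SD = 5.36 V ≥ V_ov = 0.512 V, the device is in saturation.
I_D = ½ k_p V_ov² (1 + λ V_SD) = 0.5 × 7.8 × 0.512² × (1 + 0.064 × 5.36) = 1.37 mA.

Saturation; I_D = 1.37 mA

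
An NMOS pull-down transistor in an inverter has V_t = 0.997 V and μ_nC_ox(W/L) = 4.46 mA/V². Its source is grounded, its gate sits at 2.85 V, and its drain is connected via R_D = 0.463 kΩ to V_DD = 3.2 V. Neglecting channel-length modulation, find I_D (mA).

V_GS = V_G = 2.85 V, so V_ov = 2.85 − 0.997 = 1.85 V.
Assume saturation: I_D = ½ k_n V_ov² = 0.5 × 4.46 × 1.85² = 7.66 mA, giving V_DS = V_DD − I_D R_D = 3.2 − 7.66 × 0.463 = -0.345 V.
But -0.345 V < V_ov = 1.85 V, so the device is actually in triode.
In triode I_D = k_n[V_ov V_DS − ½ V_DS²] and I_D = (V_DD − V_DS)/R_D. Equating: 1.03 V_DS² − 4.826 V_DS + 3.2 = 0, giving V_DS = 0.8 V (the root below V_ov).
I_D = (3.2 − 0.8) / 0.463 = 5.18 mA.

I_D = 5.18 mA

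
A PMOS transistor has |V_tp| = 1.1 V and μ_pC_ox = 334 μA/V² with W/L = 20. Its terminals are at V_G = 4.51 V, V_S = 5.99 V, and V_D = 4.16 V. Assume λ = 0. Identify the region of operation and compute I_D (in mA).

V_SG = V_S − V_G = 5.99 − 4.51 = 1.48 V; V_SD = V_S − V_D = 5.99 − 4.16 = 1.83 V.
k_p = μ_pC_ox · (W/L) = 6.68 mA/V².
V_ov = V_SG − |V_tp| = 1.48 − 1.1 = 0.38 V.
Since V_SD = 1.83 V ≥ V_ov = 0.38 V, the device is in saturation.
I_D = ½ k_p V_ov² = 0.5 × 6.68 × 0.38² = 0.482 mA.

Saturation; I_D = 0.482 mA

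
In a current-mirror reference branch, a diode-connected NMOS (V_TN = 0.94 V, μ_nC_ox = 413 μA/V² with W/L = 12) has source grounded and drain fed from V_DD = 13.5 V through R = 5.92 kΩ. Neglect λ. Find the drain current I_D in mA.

With gate tied to drain, V_GS = V_DS ≥ V_GS − V_TN, so the device is in saturation.
k_n = μ_nC_ox · (W/L) = 4.956 mA/V².
KCL at the drain: ½ k_n (V_GS − V_TN)² = (V_DD − V_GS)/R.
Let x = V_GS − 0.94. Then 14.7 x² + x − 12.56 = 0, giving x = 0.892 V (positive root), so V_GS = 1.83 V.
I_D = (V_DD − V_GS)/R = (13.5 − 1.83) / 5.92 = 1.97 mA.

I_D = 1.97 mA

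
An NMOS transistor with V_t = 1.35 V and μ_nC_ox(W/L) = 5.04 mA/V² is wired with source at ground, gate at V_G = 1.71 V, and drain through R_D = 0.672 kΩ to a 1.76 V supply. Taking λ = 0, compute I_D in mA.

I_D = 0.327 mA

V_GS = V_G = 1.71 V, so V_ov = 1.71 − 1.35 = 0.36 V.
Assume saturation: I_D = ½ k_n V_ov² = 0.5 × 5.04 × 0.36² = 0.327 mA, giving V_DS = V_DD − I_D R_D = 1.76 − 0.327 × 0.672 = 1.54 V.
V_DS = 1.54 V ≥ V_ov = 0.36 V, confirming saturation.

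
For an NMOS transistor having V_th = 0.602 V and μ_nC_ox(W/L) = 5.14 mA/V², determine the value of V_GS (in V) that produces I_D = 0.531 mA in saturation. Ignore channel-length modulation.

V_GS = 1.06 V

In saturation I_D = ½ k_n (V_GS − V_th)², so V_GS − V_th = √(2 I_D / k_n) = √(2 × 0.531 / 5.14) = 0.455 V.
V_GS = 0.602 + 0.455 = 1.06 V.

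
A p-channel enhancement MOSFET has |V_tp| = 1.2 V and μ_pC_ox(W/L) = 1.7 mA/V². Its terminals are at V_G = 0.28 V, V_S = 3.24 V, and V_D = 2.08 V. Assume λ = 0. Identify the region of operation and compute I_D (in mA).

Triode; I_D = 2.33 mA

V_SG = V_S − V_G = 3.24 − 0.28 = 2.96 V; V_SD = V_S − V_D = 3.24 − 2.08 = 1.16 V.
V_ov = V_SG − |V_tp| = 2.96 − 1.2 = 1.76 V.
Since V_SD = 1.16 V < V_ov = 1.76 V, the device is in the triode region.
I_D = k_p [V_ov · V_SD − ½ V_SD²] = 1.7 × [1.76 × 1.16 − 0.5 × 1.16²] = 2.33 mA.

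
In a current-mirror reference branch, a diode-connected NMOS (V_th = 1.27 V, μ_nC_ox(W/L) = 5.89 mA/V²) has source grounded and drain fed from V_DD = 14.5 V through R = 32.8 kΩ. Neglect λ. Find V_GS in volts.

V_GS = 1.63 V

With gate tied to drain, V_GS = V_DS ≥ V_GS − V_th, so the device is in saturation.
KCL at the drain: ½ k_n (V_GS − V_th)² = (V_DD − V_GS)/R.
Let x = V_GS − 1.27. Then 96.6 x² + x − 13.23 = 0, giving x = 0.365 V (positive root), so V_GS = 1.63 V.
I_D = (V_DD − V_GS)/R = (14.5 − 1.63) / 32.8 = 0.392 mA.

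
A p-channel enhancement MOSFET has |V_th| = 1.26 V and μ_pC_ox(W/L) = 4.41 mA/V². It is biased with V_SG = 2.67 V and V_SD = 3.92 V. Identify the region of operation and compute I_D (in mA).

V_ov = V_SG − |V_th| = 2.67 − 1.26 = 1.41 V.
Since V_SD = 3.92 V ≥ V_ov = 1.41 V, the device is in saturation.
I_D = ½ k_p V_ov² = 0.5 × 4.41 × 1.41² = 4.38 mA.

Saturation; I_D = 4.38 mA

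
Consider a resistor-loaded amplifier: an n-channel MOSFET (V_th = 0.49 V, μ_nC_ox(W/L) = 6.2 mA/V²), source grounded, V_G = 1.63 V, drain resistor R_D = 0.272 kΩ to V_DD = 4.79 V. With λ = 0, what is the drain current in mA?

I_D = 4.03 mA

V_GS = V_G = 1.63 V, so V_ov = 1.63 − 0.49 = 1.14 V.
Assume saturation: I_D = ½ k_n V_ov² = 0.5 × 6.2 × 1.14² = 4.03 mA, giving V_DS = V_DD − I_D R_D = 4.79 − 4.03 × 0.272 = 3.69 V.
V_DS = 3.69 V ≥ V_ov = 1.14 V, confirming saturation.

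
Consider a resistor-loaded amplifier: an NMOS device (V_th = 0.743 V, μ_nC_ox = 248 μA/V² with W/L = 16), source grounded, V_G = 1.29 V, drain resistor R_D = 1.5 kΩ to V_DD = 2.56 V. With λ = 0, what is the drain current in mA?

I_D = 0.594 mA

V_GS = V_G = 1.29 V, so V_ov = 1.29 − 0.743 = 0.547 V.
k_n = μ_nC_ox · (W/L) = 3.968 mA/V².
Assume saturation: I_D = ½ k_n V_ov² = 0.5 × 3.968 × 0.547² = 0.594 mA, giving V_DS = V_DD − I_D R_D = 2.56 − 0.594 × 1.5 = 1.67 V.
V_DS = 1.67 V ≥ V_ov = 0.547 V, confirming saturation.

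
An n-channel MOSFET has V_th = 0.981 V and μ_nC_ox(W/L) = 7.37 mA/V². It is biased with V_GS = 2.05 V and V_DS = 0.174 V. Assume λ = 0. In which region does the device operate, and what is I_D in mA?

V_ov = V_GS − V_th = 2.05 − 0.981 = 1.07 V.
Since V_DS = 0.174 V < V_ov = 1.07 V, the device is in the triode region.
I_D = k_n [V_ov · V_DS − ½ V_DS²] = 7.37 × [1.07 × 0.174 − 0.5 × 0.174²] = 1.26 mA.

Triode; I_D = 1.26 mA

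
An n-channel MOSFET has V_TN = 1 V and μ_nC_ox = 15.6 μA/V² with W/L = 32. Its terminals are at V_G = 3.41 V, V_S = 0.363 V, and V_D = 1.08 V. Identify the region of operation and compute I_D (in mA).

V_GS = V_G − V_S = 3.41 − 0.363 = 3.05 V; V_DS = V_D − V_S = 1.08 − 0.363 = 0.717 V.
k_n = μ_nC_ox · (W/L) = 0.4992 mA/V².
V_ov = V_GS − V_TN = 3.05 − 1 = 2.05 V.
Since V_DS = 0.717 V < V_ov = 2.05 V, the device is in the triode region.
I_D = k_n [V_ov · V_DS − ½ V_DS²] = 0.4992 × [2.05 × 0.717 − 0.5 × 0.717²] = 0.604 mA.

Triode; I_D = 0.604 mA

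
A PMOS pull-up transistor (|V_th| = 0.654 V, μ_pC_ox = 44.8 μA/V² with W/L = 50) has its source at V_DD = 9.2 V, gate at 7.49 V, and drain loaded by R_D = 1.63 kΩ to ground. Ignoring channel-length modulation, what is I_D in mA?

I_D = 1.25 mA

V_SG = V_DD − V_G = 9.2 − 7.49 = 1.71 V, so V_ov = 1.71 − 0.654 = 1.06 V.
k_p = μ_pC_ox · (W/L) = 2.24 mA/V².
Assume saturation: I_D = ½ k_p V_ov² = 0.5 × 2.24 × 1.06² = 1.25 mA, giving V_SD = V_DD − I_D R_D = 9.2 − 1.25 × 1.63 = 7.16 V.
V_SD = 7.16 V ≥ V_ov = 1.06 V, confirming saturation.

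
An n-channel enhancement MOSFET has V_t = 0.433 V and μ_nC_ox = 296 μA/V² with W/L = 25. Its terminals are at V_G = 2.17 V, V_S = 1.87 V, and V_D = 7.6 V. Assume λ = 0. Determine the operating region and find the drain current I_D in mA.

Cutoff; I_D = 0 mA

V_GS = V_G − V_S = 2.17 − 1.87 = 0.3 V; V_DS = V_D − V_S = 7.6 − 1.87 = 5.73 V.
V_GS = 0.3 V < V_t = 0.433 V, so the transistor is in cutoff.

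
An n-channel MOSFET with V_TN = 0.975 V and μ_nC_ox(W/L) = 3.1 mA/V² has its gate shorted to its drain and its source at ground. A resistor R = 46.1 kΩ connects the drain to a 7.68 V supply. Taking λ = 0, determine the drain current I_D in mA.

With gate tied to drain, V_GS = V_DS ≥ V_GS − V_TN, so the device is in saturation.
KCL at the drain: ½ k_n (V_GS − V_TN)² = (V_DD − V_GS)/R.
Let x = V_GS − 0.975. Then 71.5 x² + x − 6.705 = 0, giving x = 0.299 V (positive root), so V_GS = 1.27 V.
I_D = (V_DD − V_GS)/R = (7.68 − 1.27) / 46.1 = 0.139 mA.

I_D = 0.139 mA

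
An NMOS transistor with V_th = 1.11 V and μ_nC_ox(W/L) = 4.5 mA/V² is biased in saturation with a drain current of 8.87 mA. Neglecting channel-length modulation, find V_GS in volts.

V_GS = 3.10 V

In saturation I_D = ½ k_n (V_GS − V_th)², so V_GS − V_th = √(2 I_D / k_n) = √(2 × 8.87 / 4.5) = 1.99 V.
V_GS = 1.11 + 1.99 = 3.1 V.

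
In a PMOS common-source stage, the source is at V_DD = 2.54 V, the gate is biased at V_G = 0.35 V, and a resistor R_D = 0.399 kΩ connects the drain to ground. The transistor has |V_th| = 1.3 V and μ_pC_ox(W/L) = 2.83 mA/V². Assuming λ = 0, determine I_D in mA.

V_SG = V_DD − V_G = 2.54 − 0.35 = 2.19 V, so V_ov = 2.19 − 1.3 = 0.89 V.
Assume saturation: I_D = ½ k_p V_ov² = 0.5 × 2.83 × 0.89² = 1.12 mA, giving V_SD = V_DD − I_D R_D = 2.54 − 1.12 × 0.399 = 2.09 V.
V_SD = 2.09 V ≥ V_ov = 0.89 V, confirming saturation.

I_D = 1.12 mA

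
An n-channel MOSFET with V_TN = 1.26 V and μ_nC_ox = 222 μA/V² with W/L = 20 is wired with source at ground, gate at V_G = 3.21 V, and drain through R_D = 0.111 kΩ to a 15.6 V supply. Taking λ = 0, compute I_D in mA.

I_D = 8.44 mA

V_GS = V_G = 3.21 V, so V_ov = 3.21 − 1.26 = 1.95 V.
k_n = μ_nC_ox · (W/L) = 4.44 mA/V².
Assume saturation: I_D = ½ k_n V_ov² = 0.5 × 4.44 × 1.95² = 8.44 mA, giving V_DS = V_DD − I_D R_D = 15.6 − 8.44 × 0.111 = 14.7 V.
V_DS = 14.7 V ≥ V_ov = 1.95 V, confirming saturation.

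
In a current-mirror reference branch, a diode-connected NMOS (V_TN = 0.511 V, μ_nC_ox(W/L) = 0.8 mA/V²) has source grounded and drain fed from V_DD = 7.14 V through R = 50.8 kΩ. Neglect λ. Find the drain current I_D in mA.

I_D = 0.120 mA

With gate tied to drain, V_GS = V_DS ≥ V_GS − V_TN, so the device is in saturation.
KCL at the drain: ½ k_n (V_GS − V_TN)² = (V_DD − V_GS)/R.
Let x = V_GS − 0.511. Then 20.3 x² + x − 6.629 = 0, giving x = 0.547 V (positive root), so V_GS = 1.06 V.
I_D = (V_DD − V_GS)/R = (7.14 − 1.06) / 50.8 = 0.12 mA.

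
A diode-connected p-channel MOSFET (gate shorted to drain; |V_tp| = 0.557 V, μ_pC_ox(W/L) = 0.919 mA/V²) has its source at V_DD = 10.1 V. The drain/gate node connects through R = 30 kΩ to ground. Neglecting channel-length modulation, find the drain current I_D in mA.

I_D = 0.292 mA

With gate tied to drain, V_SG = V_SD ≥ V_SG − |V_tp|, so the device is in saturation.
KCL at the drain: ½ k_p (V_SG − |V_tp|)² = (V_DD − V_SG)/R.
Let x = V_SG − 0.557. Then 13.8 x² + x − 9.543 = 0, giving x = 0.797 V (positive root), so V_SG = 1.35 V.
I_D = (V_DD − V_SG)/R = (10.1 − 1.35) / 30 = 0.292 mA.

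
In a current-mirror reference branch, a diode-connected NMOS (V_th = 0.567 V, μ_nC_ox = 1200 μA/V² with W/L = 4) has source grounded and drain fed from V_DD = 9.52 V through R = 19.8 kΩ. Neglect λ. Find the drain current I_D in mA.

With gate tied to drain, V_GS = V_DS ≥ V_GS − V_th, so the device is in saturation.
k_n = μ_nC_ox · (W/L) = 4.8 mA/V².
KCL at the drain: ½ k_n (V_GS − V_th)² = (V_DD − V_GS)/R.
Let x = V_GS − 0.567. Then 47.5 x² + x − 8.953 = 0, giving x = 0.424 V (positive root), so V_GS = 0.991 V.
I_D = (V_DD − V_GS)/R = (9.52 − 0.991) / 19.8 = 0.431 mA.

I_D = 0.431 mA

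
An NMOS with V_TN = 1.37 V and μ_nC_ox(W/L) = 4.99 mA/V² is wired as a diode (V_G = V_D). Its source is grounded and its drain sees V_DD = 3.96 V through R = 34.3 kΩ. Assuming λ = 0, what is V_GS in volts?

With gate tied to drain, V_GS = V_DS ≥ V_GS − V_TN, so the device is in saturation.
KCL at the drain: ½ k_n (V_GS − V_TN)² = (V_DD − V_GS)/R.
Let x = V_GS − 1.37. Then 85.6 x² + x − 2.59 = 0, giving x = 0.168 V (positive root), so V_GS = 1.54 V.
I_D = (V_DD − V_GS)/R = (3.96 − 1.54) / 34.3 = 0.0706 mA.

V_GS = 1.54 V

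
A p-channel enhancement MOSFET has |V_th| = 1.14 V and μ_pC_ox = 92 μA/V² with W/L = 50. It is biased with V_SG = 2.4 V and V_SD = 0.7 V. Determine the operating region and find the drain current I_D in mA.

Triode; I_D = 2.93 mA

k_p = μ_pC_ox · (W/L) = 4.6 mA/V².
V_ov = V_SG − |V_th| = 2.4 − 1.14 = 1.26 V.
Since V_SD = 0.7 V < V_ov = 1.26 V, the device is in the triode region.
I_D = k_p [V_ov · V_SD − ½ V_SD²] = 4.6 × [1.26 × 0.7 − 0.5 × 0.7²] = 2.93 mA.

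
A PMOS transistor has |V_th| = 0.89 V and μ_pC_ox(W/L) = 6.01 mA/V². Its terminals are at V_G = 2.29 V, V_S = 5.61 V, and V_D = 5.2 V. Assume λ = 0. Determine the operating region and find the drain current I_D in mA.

Triode; I_D = 5.48 mA

V_SG = V_S − V_G = 5.61 − 2.29 = 3.32 V; V_SD = V_S − V_D = 5.61 − 5.2 = 0.41 V.
V_ov = V_SG − |V_th| = 3.32 − 0.89 = 2.43 V.
Since V_SD = 0.41 V < V_ov = 2.43 V, the device is in the triode region.
I_D = k_p [V_ov · V_SD − ½ V_SD²] = 6.01 × [2.43 × 0.41 − 0.5 × 0.41²] = 5.48 mA.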